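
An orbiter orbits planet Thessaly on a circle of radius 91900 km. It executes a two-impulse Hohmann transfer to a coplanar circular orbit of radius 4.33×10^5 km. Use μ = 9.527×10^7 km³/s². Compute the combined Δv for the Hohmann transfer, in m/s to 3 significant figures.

The Hohmann ellipse has a_t = (r₁ + r₂)/2 = 2.6245×10^5 km.
At r₁ the circular-orbit speed is v₁ = √(μ/r₁) = 32.19736 km/s.
On the transfer ellipse at r₁, vis-viva gives v_p = √[μ(2/r₁ − 1/a_t)] = 41.35623 km/s.
First burn Δv₁ = |v_p − v₁| = 9.1589 km/s.
Circular speed at r₂: v₂ = √(μ/r₂) = 14.83318 km/s.
Transfer-orbit speed at r₂: v_a = √[μ(2/r₂ − 1/a_t)] = 8.777455 km/s.
Second burn Δv₂ = |v₂ − v_a| = 6.0557 km/s.
Total Δv = Δv₁ + Δv₂ = 15.21 km/s.

Δv = 15200 m/s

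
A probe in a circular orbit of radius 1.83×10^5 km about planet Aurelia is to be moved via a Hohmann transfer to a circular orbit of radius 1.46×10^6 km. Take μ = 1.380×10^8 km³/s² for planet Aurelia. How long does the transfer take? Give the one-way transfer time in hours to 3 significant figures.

t = 55.3 hours

Transfer-ellipse semi-major axis a_t = (r₁ + r₂)/2 = (1.830×10^5 + 1.460×10^6)/2 = 8.215×10^5 km.
Transfer time t = π√(a_t³/μ) = π√((8.215×10^5)³ / 1.380×10^8) = 1.991×10^5 s.
Converting: 1.991×10^5 s ÷ 3600 s/hour = 55.3 hours.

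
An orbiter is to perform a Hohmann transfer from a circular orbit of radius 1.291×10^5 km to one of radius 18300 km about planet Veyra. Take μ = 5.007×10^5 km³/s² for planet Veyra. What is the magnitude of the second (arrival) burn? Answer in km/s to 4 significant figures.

Δv₂ = 1.692 km/s

Transfer-ellipse semi-major axis a_t = (r₁ + r₂)/2 = (1.291×10^5 + 18300)/2 = 73700 km.
On the circular orbit at r = 18300 km, v_c = √(μ/r) = 5.231 km/s.
Transfer-orbit speed at the same r (vis-viva, a = a_t): v_t = √[μ(2/r − 1/a_t)] = 6.923 km/s.
Δv₂ = |v_t − v_c| = |6.923 − 5.231| = 1.692 km/s.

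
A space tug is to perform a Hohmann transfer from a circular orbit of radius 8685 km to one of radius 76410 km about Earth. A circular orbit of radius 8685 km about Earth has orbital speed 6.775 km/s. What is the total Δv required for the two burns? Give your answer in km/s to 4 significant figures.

Δv = 3.556 km/s

From the circular-orbit relation v² = μ/r at r = 8685 km: μ = v²r = (6.775)² × 8685 = 3.98647×10^5 km³/s².
The Hohmann ellipse has a_t = (r₁ + r₂)/2 = 42547.5 km.
At r₁ the circular-orbit speed is v₁ = √(μ/r₁) = 6.775 km/s.
On the transfer ellipse at r₁, vis-viva equation gives v_p = √[μ(2/r₁ − 1/a_t)] = 9.079 km/s.
First burn Δv₁ = |v_p − v₁| = 2.304 km/s.
At r₂, v₂ = √(μ/r₂) = 2.284 km/s.
Transfer-orbit speed at r₂: v_a = √[μ(2/r₂ − 1/a_t)] = 1.032 km/s.
Second burn Δv₂ = |v₂ − v_a| = 1.252 km/s.
Δv = Δv₁ + Δv₂ = 2.304 + 1.252 = 3.556 km/s.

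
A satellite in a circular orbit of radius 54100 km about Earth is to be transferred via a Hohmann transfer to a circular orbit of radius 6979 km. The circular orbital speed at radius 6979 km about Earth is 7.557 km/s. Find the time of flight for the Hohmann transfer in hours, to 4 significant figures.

From the circular-orbit relation v² = μ/r at r = 6979 km: μ = v²r = (7.557)² × 6979 = 3.98558×10^5 km³/s².
Semi-major axis of the transfer orbit: a_t = (54100 + 6979)/2 = 30539.5 km.
By Kepler's third law the transfer-orbit period is T = 2π√(a_t³/μ), so t = T/2 = 26558 s.
Converting: 26558 s ÷ 3600 s/hour = 7.377 hours.

t = 7.377 hours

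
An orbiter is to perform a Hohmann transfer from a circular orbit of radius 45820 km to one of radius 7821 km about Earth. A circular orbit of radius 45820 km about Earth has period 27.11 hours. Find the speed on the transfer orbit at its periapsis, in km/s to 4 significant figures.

From Kepler's third law T² = 4π²r³/μ at r = 45820 km, T = 27.11 hours = 27.11 × 3600 s = 97596 s: μ = 4π²r³/T² = 3.98714×10^5 km³/s².
Transfer-ellipse semi-major axis a_t = (r₁ + r₂)/2 = (45820 + 7821)/2 = 26820.5 km.
The periapsis of the transfer ellipse is at r = 7821 km.
Applying v² = μ(2/r − 1/a_t): v = 9.332 km/s.

v = 9.332 km/s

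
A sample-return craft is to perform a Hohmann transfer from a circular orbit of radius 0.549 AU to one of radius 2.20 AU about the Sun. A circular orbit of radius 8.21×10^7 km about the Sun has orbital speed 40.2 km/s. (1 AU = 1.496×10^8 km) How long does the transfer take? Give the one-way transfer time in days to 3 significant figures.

From the circular-orbit relation v² = μ/r at r = 8.21×10^7 km: μ = v²r = (40.2)² × 8.21×10^7 = 1.32677×10^11 km³/s².
In km: r₁ = 0.549 × 1.496×10^8 = 8.21304×10^7 km; r₂ = 2.20 × 1.496×10^8 = 3.2912×10^8 km.
Semi-major axis of the transfer orbit: a_t = (8.21304×10^7 + 3.2912×10^8)/2 = 2.056252×10^8 km.
Transfer time t = π√(a_t³/μ) = π√((2.056252×10^8)³ / 1.32677×10^11) = 2.543×10^7 s.
Converting: 2.543×10^7 s ÷ 86400 s/day = 294 days.

t = 294 days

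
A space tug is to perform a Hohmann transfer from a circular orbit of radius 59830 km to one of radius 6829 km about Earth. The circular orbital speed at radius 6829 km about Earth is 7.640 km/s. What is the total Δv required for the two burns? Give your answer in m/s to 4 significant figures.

From the circular-orbit relation v² = μ/r at r = 6829 km: μ = v²r = (7.640)² × 6829 = 3.98606×10^5 km³/s².
Semi-major axis of the transfer orbit: a_t = (59830 + 6829)/2 = 33329.5 km.
At r₁ the circular-orbit speed is v₁ = √(μ/r₁) = 2.581 km/s.
On the transfer ellipse at r₁, vis-viva equation gives v_a = √[μ(2/r₁ − 1/a_t)] = 1.168 km/s.
First burn Δv₁ = |v_a − v₁| = 1.413 km/s.
Circular speed at r₂: v₂ = √(μ/r₂) = 7.6400 km/s.
Transfer-orbit speed at r₂: v_p = √[μ(2/r₂ − 1/a_t)] = 10.236 km/s.
Second burn Δv₂ = |v₂ − v_p| = 2.596 km/s.
Δv = Δv₁ + Δv₂ = 1.413 + 2.596 = 4.009 km/s.

Δv = 4009 m/s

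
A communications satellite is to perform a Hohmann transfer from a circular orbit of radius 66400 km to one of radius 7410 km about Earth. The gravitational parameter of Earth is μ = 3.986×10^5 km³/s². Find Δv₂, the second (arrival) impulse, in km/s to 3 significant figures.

Semi-major axis of the transfer orbit: a_t = (66400 + 7410)/2 = 36905 km.
Circular speed at r = 7410 km: v_c = √(μ/r) = 7.334 km/s.
Transfer-orbit speed at the same r (vis-viva, a = a_t): v_t = √[μ(2/r − 1/a_t)] = 9.838 km/s.
Δv₂ = |v_t − v_c| = |9.838 − 7.334| = 2.504 km/s.

Δv₂ = 2.50 km/s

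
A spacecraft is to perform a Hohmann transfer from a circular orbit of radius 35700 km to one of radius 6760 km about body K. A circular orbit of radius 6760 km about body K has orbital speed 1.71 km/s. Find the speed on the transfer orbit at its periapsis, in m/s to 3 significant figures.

From the circular-orbit relation v² = μ/r at r = 6760 km: μ = v²r = (1.71)² × 6760 = 19766.9 km³/s².
Semi-major axis of the transfer orbit: a_t = (35700 + 6760)/2 = 21230 km.
The periapsis of the transfer ellipse is at r = 6760 km.
Applying v² = μ(2/r − 1/a_t): v = 2.217 km/s.

v = 2220 m/s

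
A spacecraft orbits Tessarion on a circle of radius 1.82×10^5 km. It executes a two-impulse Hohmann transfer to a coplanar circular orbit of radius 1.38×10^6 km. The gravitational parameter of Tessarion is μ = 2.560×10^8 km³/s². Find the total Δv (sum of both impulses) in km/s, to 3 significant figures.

The Hohmann ellipse has a_t = (r₁ + r₂)/2 = 7.810×10^5 km.
At r₁ the circular-orbit speed is v₁ = √(μ/r₁) = 37.505 km/s.
On the transfer ellipse at r₁, vis-viva gives v_p = √[μ(2/r₁ − 1/a_t)] = 49.854 km/s.
First burn Δv₁ = |v_p − v₁| = 12.349 km/s.
Circular speed at r₂: v₂ = √(μ/r₂) = 13.6201 km/s.
Transfer-orbit speed at r₂: v_a = √[μ(2/r₂ − 1/a_t)] = 6.57492 km/s.
Second burn Δv₂ = |v₂ − v_a| = 7.0452 km/s.
Δv = Δv₁ + Δv₂ = 12.349 + 7.0452 = 19.39 km/s.

Δv = 19.4 km/s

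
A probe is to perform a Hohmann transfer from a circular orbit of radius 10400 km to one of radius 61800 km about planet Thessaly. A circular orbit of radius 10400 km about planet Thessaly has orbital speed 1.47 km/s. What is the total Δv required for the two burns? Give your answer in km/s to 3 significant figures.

From the circular-orbit relation v² = μ/r at r = 10400 km: μ = v²r = (1.47)² × 10400 = 22473.4 km³/s².
Transfer-ellipse semi-major axis a_t = (r₁ + r₂)/2 = (10400 + 61800)/2 = 36100 km.
At r₁ the circular-orbit speed is v₁ = √(μ/r₁) = 1.4700 km/s.
Transfer-orbit speed at r₁ (vis-viva): v_p = √[μ(2/r₁ − 1/a_t)] = 1.9233 km/s.
First burn Δv₁ = |v_p − v₁| = 0.4533 km/s.
At r₂, v₂ = √(μ/r₂) = 0.60303 km/s.
Transfer-orbit speed at r₂: v_a = √[μ(2/r₂ − 1/a_t)] = 0.32367 km/s.
Second burn Δv₂ = |v₂ − v_a| = 0.2794 km/s.
Total Δv = Δv₁ + Δv₂ = 0.7327 km/s.

Δv = 0.733 km/s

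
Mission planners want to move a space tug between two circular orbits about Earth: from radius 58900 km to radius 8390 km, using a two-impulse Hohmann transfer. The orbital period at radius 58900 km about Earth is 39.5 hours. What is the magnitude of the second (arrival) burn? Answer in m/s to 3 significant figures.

From Kepler's third law T² = 4π²r³/μ at r = 58900 km, T = 39.5 hours = 39.5 × 3600 s = 1.422×10^5 s: μ = 4π²r³/T² = 3.98939×10^5 km³/s².
The Hohmann ellipse has a_t = (r₁ + r₂)/2 = 33645 km.
Circular speed at r = 8390 km: v_c = √(μ/r) = 6.896 km/s.
Vis-viva on the transfer ellipse at r = 8390 km gives v_t = √[μ(2/r − 1/a_t)] = 9.124 km/s.
Δv₂ = |v_t − v_c| = |9.124 − 6.896| = 2.228 km/s.

Δv₂ = 2230 m/s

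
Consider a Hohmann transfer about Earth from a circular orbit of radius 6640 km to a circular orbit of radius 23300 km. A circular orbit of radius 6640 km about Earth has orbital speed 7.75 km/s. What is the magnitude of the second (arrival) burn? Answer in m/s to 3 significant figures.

From the circular-orbit relation v² = μ/r at r = 6640 km: μ = v²r = (7.75)² × 6640 = 3.98815×10^5 km³/s².
Transfer-ellipse semi-major axis a_t = (r₁ + r₂)/2 = (6640 + 23300)/2 = 14970 km.
Circular speed at r = 23300 km: v_c = √(μ/r) = 4.137 km/s.
Transfer-orbit speed at the same r (vis-viva, a = a_t): v_t = √[μ(2/r − 1/a_t)] = 2.755 km/s.
Δv₂ = |v_t − v_c| = |2.755 − 4.137| = 1.382 km/s.

Δv₂ = 1380 m/s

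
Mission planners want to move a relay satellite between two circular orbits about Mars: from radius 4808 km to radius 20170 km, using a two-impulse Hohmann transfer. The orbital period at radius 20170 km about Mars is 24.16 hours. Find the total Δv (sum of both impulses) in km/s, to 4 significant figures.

Δv = 1.361 km/s

From Kepler's third law T² = 4π²r³/μ at r = 20170 km, T = 24.16 hours = 24.16 × 3600 s = 86976 s: μ = 4π²r³/T² = 42823.1 km³/s².
The Hohmann ellipse has a_t = (r₁ + r₂)/2 = 12489 km.
At r₁ the circular-orbit speed is v₁ = √(μ/r₁) = 2.9844 km/s.
On the transfer ellipse at r₁, v² = μ(2/r − 1/a) gives v_p = √[μ(2/r₁ − 1/a_t)] = 3.7927 km/s.
First burn Δv₁ = |v_p − v₁| = 0.8083 km/s.
Circular speed at r₂: v₂ = √(μ/r₂) = 1.4571 km/s.
Transfer-orbit speed at r₂: v_a = √[μ(2/r₂ − 1/a_t)] = 0.90408 km/s.
Second burn Δv₂ = |v₂ − v_a| = 0.5530 km/s.
Δv = Δv₁ + Δv₂ = 0.8083 + 0.5530 = 1.361 km/s.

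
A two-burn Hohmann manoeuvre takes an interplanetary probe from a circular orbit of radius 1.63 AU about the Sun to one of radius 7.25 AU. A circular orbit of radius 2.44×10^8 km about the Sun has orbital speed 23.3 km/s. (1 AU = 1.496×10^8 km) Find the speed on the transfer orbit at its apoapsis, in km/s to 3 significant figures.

v = 6.70 km/s

From the circular-orbit relation v² = μ/r at r = 2.44×10^8 km: μ = v²r = (23.3)² × 2.44×10^8 = 1.32465×10^11 km³/s².
In km: r₁ = 1.63 × 1.496×10^8 = 2.43848×10^8 km; r₂ = 7.25 × 1.496×10^8 = 1.0846×10^9 km.
The Hohmann ellipse has a_t = (r₁ + r₂)/2 = 6.64224×10^8 km.
At apoapsis, r = 1.0846×10^9 km.
Vis-viva: v = √[μ(2/r − 1/a_t)] = √[1.32465×10^11 × (2/1.0846×10^9 − 1/6.64224×10^8)] = 6.696 km/s.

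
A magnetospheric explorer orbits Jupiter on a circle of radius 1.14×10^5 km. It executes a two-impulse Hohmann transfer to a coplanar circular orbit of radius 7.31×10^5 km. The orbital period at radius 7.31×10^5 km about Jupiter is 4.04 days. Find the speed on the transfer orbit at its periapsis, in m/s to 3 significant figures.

From Kepler's third law T² = 4π²r³/μ at r = 7.31×10^5 km, T = 4.04 days = 4.04 × 86400 s = 3.49056×10^5 s: μ = 4π²r³/T² = 1.26567×10^8 km³/s².
The Hohmann ellipse has a_t = (r₁ + r₂)/2 = 4.225×10^5 km.
The periapsis of the transfer ellipse is at r = 1.140×10^5 km.
From the vis-viva equation, v = √[μ(2/r − 1/a_t)] = 43.83 km/s.

v = 43800 m/s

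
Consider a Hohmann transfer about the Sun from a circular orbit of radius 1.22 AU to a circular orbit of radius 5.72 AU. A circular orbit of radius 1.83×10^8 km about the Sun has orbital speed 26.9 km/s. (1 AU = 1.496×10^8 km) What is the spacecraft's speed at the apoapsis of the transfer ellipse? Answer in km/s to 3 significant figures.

v = 7.38 km/s

From the circular-orbit relation v² = μ/r at r = 1.83×10^8 km: μ = v²r = (26.9)² × 1.83×10^8 = 1.32421×10^11 km³/s².
In km: r₁ = 1.22 × 1.496×10^8 = 1.82512×10^8 km; r₂ = 5.72 × 1.496×10^8 = 8.55712×10^8 km.
The Hohmann ellipse has a_t = (r₁ + r₂)/2 = 5.19112×10^8 km.
At apoapsis, r = 8.55712×10^8 km.
Applying v² = μ(2/r − 1/a_t): v = 7.376 km/s.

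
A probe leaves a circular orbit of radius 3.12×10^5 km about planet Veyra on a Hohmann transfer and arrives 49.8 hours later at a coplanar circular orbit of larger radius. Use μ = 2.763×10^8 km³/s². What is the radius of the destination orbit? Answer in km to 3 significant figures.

Transfer time t = 49.8 hours = 1.7928×10^5 s, and t = π√(a_t³/μ).
So a_t = (μ t²/π²)^(1/3) = (2.763×10^8 × (1.7928×10^5)² / π²)^(1/3) = 9.6542×10^5 km.
Since a_t = (r₁ + r₂)/2, r₂ = 2a_t − r₁ = 2×9.6542×10^5 − 3.120×10^5 = 1.61884×10^6 km.

r₂ = 1.62×10^6 km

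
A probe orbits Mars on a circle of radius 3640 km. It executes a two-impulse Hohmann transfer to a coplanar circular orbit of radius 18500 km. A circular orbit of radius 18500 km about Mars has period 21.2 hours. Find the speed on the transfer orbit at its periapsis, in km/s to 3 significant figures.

From Kepler's third law T² = 4π²r³/μ at r = 18500 km, T = 21.2 hours = 21.2 × 3600 s = 76320 s: μ = 4π²r³/T² = 42913.9 km³/s².
Transfer-ellipse semi-major axis a_t = (r₁ + r₂)/2 = (3640 + 18500)/2 = 11070 km.
The periapsis of the transfer ellipse is at r = 3640 km.
Applying v² = μ(2/r − 1/a_t): v = 4.439 km/s.

v = 4.44 km/s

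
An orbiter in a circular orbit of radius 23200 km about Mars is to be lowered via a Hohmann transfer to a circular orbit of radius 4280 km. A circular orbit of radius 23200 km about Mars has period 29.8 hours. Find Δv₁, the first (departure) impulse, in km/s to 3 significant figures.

From Kepler's third law T² = 4π²r³/μ at r = 23200 km, T = 29.8 hours = 29.8 × 3600 s = 1.0728×10^5 s: μ = 4π²r³/T² = 42833.8 km³/s².
The Hohmann ellipse has a_t = (r₁ + r₂)/2 = 13740 km.
On the circular orbit at r = 23200 km, v_c = √(μ/r) = 1.3588 km/s.
Vis-viva on the transfer ellipse at r = 23200 km gives v_t = √[μ(2/r − 1/a_t)] = 0.75836 km/s.
Δv₁ = |v_t − v_c| = |0.75836 − 1.3588| = 0.6004 km/s.

Δv₁ = 0.600 km/s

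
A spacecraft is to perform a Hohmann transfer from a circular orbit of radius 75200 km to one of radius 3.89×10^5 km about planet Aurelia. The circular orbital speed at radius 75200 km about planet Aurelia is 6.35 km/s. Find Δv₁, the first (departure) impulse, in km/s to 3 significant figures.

From the circular-orbit relation v² = μ/r at r = 75200 km: μ = v²r = (6.35)² × 75200 = 3.03225×10^6 km³/s².
The Hohmann ellipse has a_t = (r₁ + r₂)/2 = 2.321×10^5 km.
Circular speed at r = 75200 km: v_c = √(μ/r) = 6.350 km/s.
Transfer-orbit speed at the same r (vis-viva, a = a_t): v_t = √[μ(2/r − 1/a_t)] = 8.221 km/s.
Δv₁ = |v_t − v_c| = |8.221 − 6.350| = 1.871 km/s.

Δv₁ = 1.87 km/s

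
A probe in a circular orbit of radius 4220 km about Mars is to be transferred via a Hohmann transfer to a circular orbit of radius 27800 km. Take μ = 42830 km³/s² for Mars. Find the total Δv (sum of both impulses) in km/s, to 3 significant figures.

The Hohmann ellipse has a_t = (r₁ + r₂)/2 = 16010 km.
Circular speed at r₁: v₁ = √(μ/r₁) = √(42830/4220) = 3.186 km/s.
Transfer-orbit speed at r₁ (vis-viva): v_p = √[μ(2/r₁ − 1/a_t)] = 4.198 km/s.
First burn Δv₁ = |v_p − v₁| = 1.012 km/s.
At r₂, v₂ = √(μ/r₂) = 1.24123 km/s.
Transfer-orbit speed at r₂: v_a = √[μ(2/r₂ − 1/a_t)] = 0.637253 km/s.
Second burn Δv₂ = |v₂ − v_a| = 0.6040 km/s.
Total Δv = Δv₁ + Δv₂ = 1.616 km/s.

Δv = 1.62 km/s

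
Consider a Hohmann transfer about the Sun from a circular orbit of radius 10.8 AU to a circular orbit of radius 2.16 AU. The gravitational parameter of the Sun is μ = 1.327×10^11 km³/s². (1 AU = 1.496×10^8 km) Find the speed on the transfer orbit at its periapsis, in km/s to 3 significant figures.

v = 26.2 km/s

In km: r₁ = 10.8 × 1.496×10^8 = 1.61568×10^9 km; r₂ = 2.16 × 1.496×10^8 = 3.23136×10^8 km.
Semi-major axis of the transfer orbit: a_t = (1.61568×10^9 + 3.23136×10^8)/2 = 9.69408×10^8 km.
The periapsis of the transfer ellipse is at r = 3.23136×10^8 km.
Vis-viva: v = √[μ(2/r − 1/a_t)] = √[1.327×10^11 × (2/3.23136×10^8 − 1/9.69408×10^8)] = 26.16 km/s.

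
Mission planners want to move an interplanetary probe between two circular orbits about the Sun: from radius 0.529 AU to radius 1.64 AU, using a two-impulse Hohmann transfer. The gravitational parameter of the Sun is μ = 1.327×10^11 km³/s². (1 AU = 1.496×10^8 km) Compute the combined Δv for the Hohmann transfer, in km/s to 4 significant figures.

Δv = 16.42 km/s

In km: r₁ = 0.529 × 1.496×10^8 = 7.91384×10^7 km; r₂ = 1.64 × 1.496×10^8 = 2.45344×10^8 km.
Transfer-ellipse semi-major axis a_t = (r₁ + r₂)/2 = (7.91384×10^7 + 2.45344×10^8)/2 = 1.622412×10^8 km.
Circular speed at r₁: v₁ = √(μ/r₁) = √(1.327×10^11/7.91384×10^7) = 40.949 km/s.
Transfer-orbit speed at r₁ (vis-viva equation): v_p = √[μ(2/r₁ − 1/a_t)] = 50.356 km/s.
First burn Δv₁ = |v_p − v₁| = 9.407 km/s.
At r₂, v₂ = √(μ/r₂) = 23.257 km/s.
Transfer-orbit speed at r₂: v_a = √[μ(2/r₂ − 1/a_t)] = 16.243 km/s.
Second burn Δv₂ = |v₂ − v_a| = 7.014 km/s.
Total Δv = Δv₁ + Δv₂ = 16.42 km/s.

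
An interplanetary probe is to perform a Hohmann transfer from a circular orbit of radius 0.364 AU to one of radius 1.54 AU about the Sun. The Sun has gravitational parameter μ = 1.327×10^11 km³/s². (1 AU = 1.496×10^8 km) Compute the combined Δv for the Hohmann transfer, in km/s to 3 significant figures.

Δv = 22.6 km/s

In km: r₁ = 0.364 × 1.496×10^8 = 5.44544×10^7 km; r₂ = 1.54 × 1.496×10^8 = 2.30384×10^8 km.
The Hohmann ellipse has a_t = (r₁ + r₂)/2 = 1.424192×10^8 km.
At r₁ the circular-orbit speed is v₁ = √(μ/r₁) = 49.365 km/s.
Transfer-orbit speed at r₁ (vis-viva equation): v_p = √[μ(2/r₁ − 1/a_t)] = 62.786 km/s.
First burn Δv₁ = |v_p − v₁| = 13.42 km/s.
Circular speed at r₂: v₂ = √(μ/r₂) = 24.00 km/s.
Transfer-orbit speed at r₂: v_a = √[μ(2/r₂ − 1/a_t)] = 14.84 km/s.
Second burn Δv₂ = |v₂ − v_a| = 9.160 km/s.
Δv = Δv₁ + Δv₂ = 13.42 + 9.160 = 22.58 km/s.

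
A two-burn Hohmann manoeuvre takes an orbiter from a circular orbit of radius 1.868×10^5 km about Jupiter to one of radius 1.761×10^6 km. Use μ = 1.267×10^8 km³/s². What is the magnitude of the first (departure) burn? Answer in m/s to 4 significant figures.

Δv₁ = 8977 m/s

Transfer-ellipse semi-major axis a_t = (r₁ + r₂)/2 = (1.868×10^5 + 1.761×10^6)/2 = 9.739×10^5 km.
On the circular orbit at r = 1.868×10^5 km, v_c = √(μ/r) = 26.044 km/s.
Vis-viva on the transfer ellipse at r = 1.868×10^5 km gives v_t = √[μ(2/r − 1/a_t)] = 35.021 km/s.
Δv₁ = |v_t − v_c| = |35.021 − 26.044| = 8.977 km/s.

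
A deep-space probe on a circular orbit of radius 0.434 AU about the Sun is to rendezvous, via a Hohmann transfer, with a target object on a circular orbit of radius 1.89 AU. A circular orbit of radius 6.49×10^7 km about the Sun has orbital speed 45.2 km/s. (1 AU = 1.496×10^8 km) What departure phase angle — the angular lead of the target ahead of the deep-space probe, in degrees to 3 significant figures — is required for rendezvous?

From the circular-orbit relation v² = μ/r at r = 6.49×10^7 km: μ = v²r = (45.2)² × 6.49×10^7 = 1.32593×10^11 km³/s².
In km: r₁ = 0.434 × 1.496×10^8 = 6.49264×10^7 km; r₂ = 1.89 × 1.496×10^8 = 2.82744×10^8 km.
Semi-major axis of the transfer orbit: a_t = (6.49264×10^7 + 2.82744×10^8)/2 = 1.738352×10^8 km.
The half-period of the transfer ellipse is t = π√(a_t³/μ) = 1.9774×10^7 s.
Target angular speed ω₂ = √(μ/r₂³) = 7.6590×10^-8 rad/s.
Angle swept by the target during transfer: ω₂·t = 1.5145 rad = 86.77°.
Arrival is 180° from departure on the ellipse, so φ = 180° − 86.77° = 93.2°.

φ = 93.2°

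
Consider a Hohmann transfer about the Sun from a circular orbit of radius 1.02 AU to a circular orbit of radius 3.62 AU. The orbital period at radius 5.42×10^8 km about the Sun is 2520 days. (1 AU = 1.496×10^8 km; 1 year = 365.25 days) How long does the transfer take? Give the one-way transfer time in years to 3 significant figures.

t = 1.77 years

From Kepler's third law T² = 4π²r³/μ at r = 5.42×10^8 km, T = 2520 days = 2520 × 86400 s = 2.17728×10^8 s: μ = 4π²r³/T² = 1.32596×10^11 km³/s².
In km: r₁ = 1.02 × 1.496×10^8 = 1.52592×10^8 km; r₂ = 3.62 × 1.496×10^8 = 5.41552×10^8 km.
Semi-major axis of the transfer orbit: a_t = (1.52592×10^8 + 5.41552×10^8)/2 = 3.47072×10^8 km.
Transfer time t = π√(a_t³/μ) = π√((3.47072×10^8)³ / 1.32596×10^11) = 5.578×10^7 s.
Converting: 5.578×10^7 s ÷ 3.15576×10^7 s/year (365.25 × 86400) = 1.77 years.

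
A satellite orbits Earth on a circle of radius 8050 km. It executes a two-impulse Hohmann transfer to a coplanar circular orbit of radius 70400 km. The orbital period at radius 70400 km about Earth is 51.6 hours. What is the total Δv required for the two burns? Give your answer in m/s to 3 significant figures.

Δv = 3690 m/s

From Kepler's third law T² = 4π²r³/μ at r = 70400 km, T = 51.6 hours = 51.6 × 3600 s = 1.8576×10^5 s: μ = 4π²r³/T² = 3.99184×10^5 km³/s².
Transfer-ellipse semi-major axis a_t = (r₁ + r₂)/2 = (8050 + 70400)/2 = 39225 km.
Circular speed at r₁: v₁ = √(μ/r₁) = √(3.99184×10^5/8050) = 7.04188 km/s.
Transfer-orbit speed at r₁ (v² = μ(2/r − 1/a)): v_p = √[μ(2/r₁ − 1/a_t)] = 9.43395 km/s.
First burn Δv₁ = |v_p − v₁| = 2.3921 km/s.
At r₂, v₂ = √(μ/r₂) = 2.3812 km/s.
Transfer-orbit speed at r₂: v_a = √[μ(2/r₂ − 1/a_t)] = 1.0787 km/s.
Second burn Δv₂ = |v₂ − v_a| = 1.3025 km/s.
Δv = Δv₁ + Δv₂ = 2.3921 + 1.3025 = 3.695 km/s.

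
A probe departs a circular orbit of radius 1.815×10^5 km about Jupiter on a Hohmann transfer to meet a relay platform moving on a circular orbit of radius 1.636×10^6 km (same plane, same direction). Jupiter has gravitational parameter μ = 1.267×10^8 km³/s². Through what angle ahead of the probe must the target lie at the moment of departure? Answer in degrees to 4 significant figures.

φ = 105.5°

Transfer-ellipse semi-major axis a_t = (r₁ + r₂)/2 = (1.815×10^5 + 1.636×10^6)/2 = 9.0875×10^5 km.
Transfer time t = π√(a_t³/μ) = 2.418×10^5 s.
The target's mean motion on its circular orbit is ω₂ = √(μ/r₂³) = 5.379×10^-6 rad/s.
Angle swept by the target during transfer: ω₂·t = 1.3006 rad = 74.52°.
The probe traverses 180° on the transfer ellipse, so the target must lead by 180° − 74.52° = 105.5°.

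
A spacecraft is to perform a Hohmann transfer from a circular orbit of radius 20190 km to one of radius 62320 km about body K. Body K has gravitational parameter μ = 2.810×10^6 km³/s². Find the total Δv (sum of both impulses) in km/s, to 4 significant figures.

Δv = 4.720 km/s

The Hohmann ellipse has a_t = (r₁ + r₂)/2 = 41255 km.
At r₁ the circular-orbit speed is v₁ = √(μ/r₁) = 11.79736 km/s.
Transfer-orbit speed at r₁ (v² = μ(2/r − 1/a)): v_p = √[μ(2/r₁ − 1/a_t)] = 14.49975 km/s.
First burn Δv₁ = |v_p − v₁| = 2.7024 km/s.
Circular speed at r₂: v₂ = √(μ/r₂) = 6.7149 km/s.
Transfer-orbit speed at r₂: v_a = √[μ(2/r₂ − 1/a_t)] = 4.6975 km/s.
Second burn Δv₂ = |v₂ − v_a| = 2.0174 km/s.
Total Δv = Δv₁ + Δv₂ = 4.720 km/s.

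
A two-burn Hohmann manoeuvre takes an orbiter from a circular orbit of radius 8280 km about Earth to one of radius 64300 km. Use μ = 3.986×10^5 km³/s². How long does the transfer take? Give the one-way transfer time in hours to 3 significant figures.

t = 9.56 hours

The Hohmann ellipse has a_t = (r₁ + r₂)/2 = 36290 km.
Half the transfer-orbit period gives t = π√(a_t³/μ) = 34400 s.
Converting: 34400 s ÷ 3600 s/hour = 9.56 hours.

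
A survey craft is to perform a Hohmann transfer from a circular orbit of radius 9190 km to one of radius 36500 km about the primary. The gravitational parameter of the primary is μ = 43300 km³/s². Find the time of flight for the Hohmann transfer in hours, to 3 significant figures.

The Hohmann ellipse has a_t = (r₁ + r₂)/2 = 22845 km.
By Kepler's third law the transfer-orbit period is T = 2π√(a_t³/μ), so t = T/2 = 52130 s.
Converting: 52130 s ÷ 3600 s/hour = 14.5 hours.

t = 14.5 hours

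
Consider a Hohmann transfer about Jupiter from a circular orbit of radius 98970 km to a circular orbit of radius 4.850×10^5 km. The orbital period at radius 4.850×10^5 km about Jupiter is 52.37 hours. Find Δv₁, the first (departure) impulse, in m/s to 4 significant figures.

Δv₁ = 10330 m/s

From Kepler's third law T² = 4π²r³/μ at r = 4.850×10^5 km, T = 52.37 hours = 52.37 × 3600 s = 1.88532×10^5 s: μ = 4π²r³/T² = 1.26711×10^8 km³/s².
The Hohmann ellipse has a_t = (r₁ + r₂)/2 = 2.91985×10^5 km.
Circular speed at r = 98970 km: v_c = √(μ/r) = 35.781 km/s.
Transfer-orbit speed at the same r (vis-viva, a = a_t): v_t = √[μ(2/r − 1/a_t)] = 46.115 km/s.
Δv₁ = |v_t − v_c| = |46.115 − 35.781| = 10.33 km/s.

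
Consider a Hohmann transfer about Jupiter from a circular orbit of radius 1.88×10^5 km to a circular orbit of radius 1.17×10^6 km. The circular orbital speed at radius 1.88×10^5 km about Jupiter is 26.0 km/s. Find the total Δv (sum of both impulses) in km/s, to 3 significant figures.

Δv = 13.1 km/s

From the circular-orbit relation v² = μ/r at r = 1.88×10^5 km: μ = v²r = (26.0)² × 1.88×10^5 = 1.27088×10^8 km³/s².
Transfer-ellipse semi-major axis a_t = (r₁ + r₂)/2 = (1.880×10^5 + 1.170×10^6)/2 = 6.790×10^5 km.
At r₁ the circular-orbit speed is v₁ = √(μ/r₁) = 26.00 km/s.
Transfer-orbit speed at r₁ (vis-viva): v_p = √[μ(2/r₁ − 1/a_t)] = 34.13 km/s.
First burn Δv₁ = |v_p − v₁| = 8.130 km/s.
Circular speed at r₂: v₂ = √(μ/r₂) = 10.422 km/s.
Transfer-orbit speed at r₂: v_a = √[μ(2/r₂ − 1/a_t)] = 5.4841 km/s.
Second burn Δv₂ = |v₂ − v_a| = 4.938 km/s.
Total Δv = Δv₁ + Δv₂ = 13.07 km/s.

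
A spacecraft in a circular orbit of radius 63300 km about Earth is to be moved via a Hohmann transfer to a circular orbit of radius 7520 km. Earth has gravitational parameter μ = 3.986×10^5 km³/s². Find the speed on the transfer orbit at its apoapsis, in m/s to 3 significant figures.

v = 1160 m/s

Transfer-ellipse semi-major axis a_t = (r₁ + r₂)/2 = (63300 + 7520)/2 = 35410 km.
The apoapsis of the transfer ellipse is at r = 63300 km.
Applying v² = μ(2/r − 1/a_t): v = 1.156 km/s.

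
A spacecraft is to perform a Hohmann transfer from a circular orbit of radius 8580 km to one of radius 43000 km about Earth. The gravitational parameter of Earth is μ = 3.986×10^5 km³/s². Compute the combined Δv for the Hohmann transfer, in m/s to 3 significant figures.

Δv = 3270 m/s

Semi-major axis of the transfer orbit: a_t = (8580 + 43000)/2 = 25790 km.
Circular speed at r₁: v₁ = √(μ/r₁) = √(3.986×10^5/8580) = 6.816 km/s.
Transfer-orbit speed at r₁ (vis-viva equation): v_p = √[μ(2/r₁ − 1/a_t)] = 8.801 km/s.
First burn Δv₁ = |v_p − v₁| = 1.985 km/s.
At r₂, v₂ = √(μ/r₂) = 3.045 km/s.
Transfer-orbit speed at r₂: v_a = √[μ(2/r₂ − 1/a_t)] = 1.756 km/s.
Second burn Δv₂ = |v₂ − v_a| = 1.289 km/s.
Total Δv = Δv₁ + Δv₂ = 3.274 km/s.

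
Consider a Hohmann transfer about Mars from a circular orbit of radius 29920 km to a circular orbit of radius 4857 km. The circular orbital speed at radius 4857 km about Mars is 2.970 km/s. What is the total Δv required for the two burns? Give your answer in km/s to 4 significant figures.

From the circular-orbit relation v² = μ/r at r = 4857 km: μ = v²r = (2.970)² × 4857 = 42843.1 km³/s².
Transfer-ellipse semi-major axis a_t = (r₁ + r₂)/2 = (29920 + 4857)/2 = 17388.5 km.
At r₁ the circular-orbit speed is v₁ = √(μ/r₁) = 1.1966 km/s.
Transfer-orbit speed at r₁ (vis-viva equation): v_a = √[μ(2/r₁ − 1/a_t)] = 0.63243 km/s.
First burn Δv₁ = |v_a − v₁| = 0.5642 km/s.
Circular speed at r₂: v₂ = √(μ/r₂) = 2.9700 km/s.
Transfer-orbit speed at r₂: v_p = √[μ(2/r₂ − 1/a_t)] = 3.8959 km/s.
Second burn Δv₂ = |v₂ − v_p| = 0.9259 km/s.
Total Δv = Δv₁ + Δv₂ = 1.490 km/s.

Δv = 1.490 km/s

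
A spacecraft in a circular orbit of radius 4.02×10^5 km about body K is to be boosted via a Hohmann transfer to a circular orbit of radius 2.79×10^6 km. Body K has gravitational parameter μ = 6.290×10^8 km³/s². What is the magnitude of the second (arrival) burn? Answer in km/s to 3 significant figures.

The Hohmann ellipse has a_t = (r₁ + r₂)/2 = 1.596×10^6 km.
Circular speed at r = 2.790×10^6 km: v_c = √(μ/r) = 15.015 km/s.
Transfer-orbit speed at the same r (vis-viva, a = a_t): v_t = √[μ(2/r − 1/a_t)] = 7.5356 km/s.
Δv₂ = |v_t − v_c| = |7.5356 − 15.015| = 7.479 km/s.

Δv₂ = 7.48 km/s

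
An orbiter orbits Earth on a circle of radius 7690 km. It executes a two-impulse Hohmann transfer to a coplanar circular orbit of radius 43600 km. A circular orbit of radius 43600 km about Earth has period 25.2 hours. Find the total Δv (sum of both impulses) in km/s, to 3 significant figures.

From Kepler's third law T² = 4π²r³/μ at r = 43600 km, T = 25.2 hours = 25.2 × 3600 s = 90720 s: μ = 4π²r³/T² = 3.97570×10^5 km³/s².
Transfer-ellipse semi-major axis a_t = (r₁ + r₂)/2 = (7690 + 43600)/2 = 25645 km.
Circular speed at r₁: v₁ = √(μ/r₁) = √(3.97570×10^5/7690) = 7.190 km/s.
On the transfer ellipse at r₁, v² = μ(2/r − 1/a) gives v_p = √[μ(2/r₁ − 1/a_t)] = 9.375 km/s.
First burn Δv₁ = |v_p − v₁| = 2.185 km/s.
At r₂, v₂ = √(μ/r₂) = 3.020 km/s.
Transfer-orbit speed at r₂: v_a = √[μ(2/r₂ − 1/a_t)] = 1.654 km/s.
Second burn Δv₂ = |v₂ − v_a| = 1.366 km/s.
Δv = Δv₁ + Δv₂ = 2.185 + 1.366 = 3.551 km/s.

Δv = 3.55 km/s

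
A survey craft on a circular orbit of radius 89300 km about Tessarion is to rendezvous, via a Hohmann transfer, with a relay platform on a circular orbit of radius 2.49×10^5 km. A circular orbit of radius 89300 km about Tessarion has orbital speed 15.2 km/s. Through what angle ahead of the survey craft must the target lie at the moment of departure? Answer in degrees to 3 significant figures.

φ = 79.2°

From the circular-orbit relation v² = μ/r at r = 89300 km: μ = v²r = (15.2)² × 89300 = 2.06319×10^7 km³/s².
Transfer-ellipse semi-major axis a_t = (r₁ + r₂)/2 = (89300 + 2.490×10^5)/2 = 1.6915×10^5 km.
The half-period of the transfer ellipse is t = π√(a_t³/μ) = 48120 s.
The target's mean motion on its circular orbit is ω₂ = √(μ/r₂³) = 3.656×10^-5 rad/s.
Angle swept by the target during transfer: ω₂·t = 1.759 rad = 100.8°.
The survey craft traverses 180° on the transfer ellipse, so the target must lead by 180° − 100.8° = 79.2°.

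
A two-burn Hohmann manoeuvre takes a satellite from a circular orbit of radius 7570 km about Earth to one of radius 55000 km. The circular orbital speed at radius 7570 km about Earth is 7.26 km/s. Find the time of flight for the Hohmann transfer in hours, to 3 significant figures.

From the circular-orbit relation v² = μ/r at r = 7570 km: μ = v²r = (7.26)² × 7570 = 3.98997×10^5 km³/s².
Semi-major axis of the transfer orbit: a_t = (7570 + 55000)/2 = 31285 km.
Transfer time t = π√(a_t³/μ) = π√((31285)³ / 3.98997×10^5) = 27520 s.
Converting: 27520 s ÷ 3600 s/hour = 7.64 hours.

t = 7.64 hours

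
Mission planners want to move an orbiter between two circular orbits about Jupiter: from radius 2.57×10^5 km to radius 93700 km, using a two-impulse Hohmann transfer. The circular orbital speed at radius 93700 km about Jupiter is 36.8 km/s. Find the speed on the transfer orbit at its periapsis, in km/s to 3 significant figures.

From the circular-orbit relation v² = μ/r at r = 93700 km: μ = v²r = (36.8)² × 93700 = 1.26892×10^8 km³/s².
Transfer-ellipse semi-major axis a_t = (r₁ + r₂)/2 = (2.570×10^5 + 93700)/2 = 1.7535×10^5 km.
The periapsis of the transfer ellipse is at r = 93700 km.
Vis-viva: v = √[μ(2/r − 1/a_t)] = √[1.26892×10^8 × (2/93700 − 1/1.7535×10^5)] = 44.55 km/s.

v = 44.6 km/s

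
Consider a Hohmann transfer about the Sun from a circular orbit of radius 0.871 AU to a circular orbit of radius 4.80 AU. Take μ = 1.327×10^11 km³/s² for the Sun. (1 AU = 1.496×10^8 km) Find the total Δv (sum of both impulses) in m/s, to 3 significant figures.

In km: r₁ = 0.871 × 1.496×10^8 = 1.303016×10^8 km; r₂ = 4.80 × 1.496×10^8 = 7.1808×10^8 km.
Semi-major axis of the transfer orbit: a_t = (1.303016×10^8 + 7.1808×10^8)/2 = 4.241908×10^8 km.
Circular speed at r₁: v₁ = √(μ/r₁) = √(1.327×10^11/1.303016×10^8) = 31.9125 km/s.
On the transfer ellipse at r₁, vis-viva equation gives v_p = √[μ(2/r₁ − 1/a_t)] = 41.5209 km/s.
First burn Δv₁ = |v_p − v₁| = 9.608 km/s.
At r₂, v₂ = √(μ/r₂) = 13.594 km/s.
Transfer-orbit speed at r₂: v_a = √[μ(2/r₂ − 1/a_t)] = 7.5343 km/s.
Second burn Δv₂ = |v₂ − v_a| = 6.060 km/s.
Δv = Δv₁ + Δv₂ = 9.608 + 6.060 = 15.67 km/s.

Δv = 15700 m/s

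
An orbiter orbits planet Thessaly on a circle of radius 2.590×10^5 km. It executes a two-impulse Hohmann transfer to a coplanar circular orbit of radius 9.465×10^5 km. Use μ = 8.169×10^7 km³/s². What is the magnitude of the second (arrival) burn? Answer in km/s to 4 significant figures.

Δv₂ = 3.200 km/s

The Hohmann ellipse has a_t = (r₁ + r₂)/2 = 6.0275×10^5 km.
Circular speed at r = 9.465×10^5 km: v_c = √(μ/r) = 9.290 km/s.
Transfer-orbit speed at the same r (vis-viva, a = a_t): v_t = √[μ(2/r − 1/a_t)] = 6.090 km/s.
Δv₂ = |v_t − v_c| = |6.090 − 9.290| = 3.200 km/s.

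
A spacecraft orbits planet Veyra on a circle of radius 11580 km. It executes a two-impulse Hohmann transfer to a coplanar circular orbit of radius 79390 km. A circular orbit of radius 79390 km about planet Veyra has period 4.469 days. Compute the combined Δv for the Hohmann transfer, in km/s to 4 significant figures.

From Kepler's third law T² = 4π²r³/μ at r = 79390 km, T = 4.469 days = 4.469 × 86400 s = 3.861216×10^5 s: μ = 4π²r³/T² = 1.32498×10^5 km³/s².
Transfer-ellipse semi-major axis a_t = (r₁ + r₂)/2 = (11580 + 79390)/2 = 45485 km.
At r₁ the circular-orbit speed is v₁ = √(μ/r₁) = 3.383 km/s.
On the transfer ellipse at r₁, v² = μ(2/r − 1/a) gives v_p = √[μ(2/r₁ − 1/a_t)] = 4.469 km/s.
First burn Δv₁ = |v_p − v₁| = 1.086 km/s.
Circular speed at r₂: v₂ = √(μ/r₂) = 1.29188 km/s.
Transfer-orbit speed at r₂: v_a = √[μ(2/r₂ − 1/a_t)] = 0.651841 km/s.
Second burn Δv₂ = |v₂ − v_a| = 0.6400 km/s.
Total Δv = Δv₁ + Δv₂ = 1.726 km/s.

Δv = 1.726 km/s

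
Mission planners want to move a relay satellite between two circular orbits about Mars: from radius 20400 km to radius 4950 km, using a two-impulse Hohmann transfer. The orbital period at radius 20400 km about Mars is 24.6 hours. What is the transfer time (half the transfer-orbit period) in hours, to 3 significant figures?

t = 6.02 hours

From Kepler's third law T² = 4π²r³/μ at r = 20400 km, T = 24.6 hours = 24.6 × 3600 s = 88560 s: μ = 4π²r³/T² = 42734.1 km³/s².
Semi-major axis of the transfer orbit: a_t = (20400 + 4950)/2 = 12675 km.
By Kepler's third law the transfer-orbit period is T = 2π√(a_t³/μ), so t = T/2 = 21686 s.
Converting: 21686 s ÷ 3600 s/hour = 6.02 hours.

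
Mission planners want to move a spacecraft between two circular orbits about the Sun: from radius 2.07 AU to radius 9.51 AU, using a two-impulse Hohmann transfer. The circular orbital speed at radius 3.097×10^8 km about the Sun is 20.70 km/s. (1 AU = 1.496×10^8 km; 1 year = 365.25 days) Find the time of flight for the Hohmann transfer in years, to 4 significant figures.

t = 6.967 years

From the circular-orbit relation v² = μ/r at r = 3.097×10^8 km: μ = v²r = (20.70)² × 3.097×10^8 = 1.32703×10^11 km³/s².
In km: r₁ = 2.07 × 1.496×10^8 = 3.09672×10^8 km; r₂ = 9.51 × 1.496×10^8 = 1.422696×10^9 km.
Semi-major axis of the transfer orbit: a_t = (3.09672×10^8 + 1.422696×10^9)/2 = 8.66184×10^8 km.
Half the transfer-orbit period gives t = π√(a_t³/μ) = 2.1985×10^8 s.
Converting: 2.1985×10^8 s ÷ 3.15576×10^7 s/year (365.25 × 86400) = 6.967 years.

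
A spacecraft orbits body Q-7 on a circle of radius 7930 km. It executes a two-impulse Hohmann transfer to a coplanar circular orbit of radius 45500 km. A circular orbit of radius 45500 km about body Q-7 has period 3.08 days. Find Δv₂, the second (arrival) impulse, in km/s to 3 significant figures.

From Kepler's third law T² = 4π²r³/μ at r = 45500 km, T = 3.08 days = 3.08 × 86400 s = 2.66112×10^5 s: μ = 4π²r³/T² = 52512.8 km³/s².
The Hohmann ellipse has a_t = (r₁ + r₂)/2 = 26715 km.
Circular speed at r = 45500 km: v_c = √(μ/r) = 1.0743 km/s.
Transfer-orbit speed at the same r (vis-viva, a = a_t): v_t = √[μ(2/r − 1/a_t)] = 0.58531 km/s.
Δv₂ = |v_t − v_c| = |0.58531 − 1.0743| = 0.4890 km/s.

Δv₂ = 0.489 km/s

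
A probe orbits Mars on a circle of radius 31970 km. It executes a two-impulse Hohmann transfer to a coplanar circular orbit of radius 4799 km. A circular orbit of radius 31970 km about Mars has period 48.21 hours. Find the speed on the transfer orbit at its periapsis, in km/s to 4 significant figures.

From Kepler's third law T² = 4π²r³/μ at r = 31970 km, T = 48.21 hours = 48.21 × 3600 s = 1.73556×10^5 s: μ = 4π²r³/T² = 42826.1 km³/s².
Semi-major axis of the transfer orbit: a_t = (31970 + 4799)/2 = 18384.5 km.
The periapsis of the transfer ellipse is at r = 4799 km.
From the vis-viva equation, v = √[μ(2/r − 1/a_t)] = 3.939 km/s.

v = 3.939 km/s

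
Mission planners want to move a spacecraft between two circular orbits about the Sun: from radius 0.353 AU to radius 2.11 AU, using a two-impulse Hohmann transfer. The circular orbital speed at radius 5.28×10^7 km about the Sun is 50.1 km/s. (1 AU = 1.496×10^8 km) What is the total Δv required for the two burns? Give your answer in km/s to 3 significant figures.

From the circular-orbit relation v² = μ/r at r = 5.28×10^7 km: μ = v²r = (50.1)² × 5.28×10^7 = 1.32529×10^11 km³/s².
In km: r₁ = 0.353 × 1.496×10^8 = 5.28088×10^7 km; r₂ = 2.11 × 1.496×10^8 = 3.15656×10^8 km.
Semi-major axis of the transfer orbit: a_t = (5.28088×10^7 + 3.15656×10^8)/2 = 1.842324×10^8 km.
At r₁ the circular-orbit speed is v₁ = √(μ/r₁) = 50.096 km/s.
Transfer-orbit speed at r₁ (vis-viva equation): v_p = √[μ(2/r₁ − 1/a_t)] = 65.573 km/s.
First burn Δv₁ = |v_p − v₁| = 15.48 km/s.
Circular speed at r₂: v₂ = √(μ/r₂) = 20.49 km/s.
Transfer-orbit speed at r₂: v_a = √[μ(2/r₂ − 1/a_t)] = 10.97 km/s.
Second burn Δv₂ = |v₂ − v_a| = 9.520 km/s.
Δv = Δv₁ + Δv₂ = 15.48 + 9.520 = 25.00 km/s.

Δv = 25.0 km/s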